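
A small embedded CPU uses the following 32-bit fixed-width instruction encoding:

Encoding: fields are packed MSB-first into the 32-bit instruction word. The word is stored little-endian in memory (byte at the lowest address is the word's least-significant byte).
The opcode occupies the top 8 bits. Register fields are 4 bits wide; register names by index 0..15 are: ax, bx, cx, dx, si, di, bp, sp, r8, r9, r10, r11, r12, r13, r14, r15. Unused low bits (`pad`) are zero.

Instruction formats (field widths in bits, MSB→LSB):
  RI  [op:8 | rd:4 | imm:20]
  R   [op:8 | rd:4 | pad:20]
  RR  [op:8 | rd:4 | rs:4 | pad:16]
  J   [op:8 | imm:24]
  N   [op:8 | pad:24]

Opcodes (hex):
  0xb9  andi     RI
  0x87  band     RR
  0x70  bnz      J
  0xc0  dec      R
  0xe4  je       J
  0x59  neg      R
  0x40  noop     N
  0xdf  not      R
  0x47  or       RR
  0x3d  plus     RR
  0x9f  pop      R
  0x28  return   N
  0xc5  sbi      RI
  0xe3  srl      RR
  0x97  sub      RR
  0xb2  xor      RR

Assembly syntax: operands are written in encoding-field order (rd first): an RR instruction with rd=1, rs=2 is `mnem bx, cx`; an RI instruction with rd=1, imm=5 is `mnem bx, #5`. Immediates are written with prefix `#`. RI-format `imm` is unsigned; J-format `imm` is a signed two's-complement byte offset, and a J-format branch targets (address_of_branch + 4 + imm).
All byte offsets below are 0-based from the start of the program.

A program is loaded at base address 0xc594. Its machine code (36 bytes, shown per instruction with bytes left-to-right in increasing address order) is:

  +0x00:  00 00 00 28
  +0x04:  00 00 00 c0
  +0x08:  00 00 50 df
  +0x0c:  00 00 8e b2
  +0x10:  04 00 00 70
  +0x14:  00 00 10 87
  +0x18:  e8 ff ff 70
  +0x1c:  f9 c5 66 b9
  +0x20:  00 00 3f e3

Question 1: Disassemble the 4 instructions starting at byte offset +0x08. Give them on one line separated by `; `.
not di; xor r8, r14; bnz #4; band bx, ax

off 0x08: read 00 00 50 df as little → 0xdf500000
  opcode bits[31:24]=0xdf: not/R
  [23:20] rd=5 = di
off 0x0c: read 00 00 8e b2 as little → 0xb28e0000
  opcode bits[31:24]=0xb2: xor/RR
  [23:20] rd=8 = r8
  [19:16] rs=14 = r14
off 0x10: read 04 00 00 70 as little → 0x70000004
  opcode bits[31:24]=0x70: bnz/J
  [23:0] imm=4 = #4
off 0x14: read 00 00 10 87 as little → 0x87100000
  opcode bits[31:24]=0x87: band/RR
  [23:20] rd=1 = bx
  [19:16] rs=0 = ax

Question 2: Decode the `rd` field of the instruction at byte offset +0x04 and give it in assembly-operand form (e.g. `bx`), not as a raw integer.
ax

@+04  little-endian(00 00 00 c0) = 0xc0000000
  top 8b → 0xc0 → dec [R]
  rd: (w>>20)&0xf=0x0 → ax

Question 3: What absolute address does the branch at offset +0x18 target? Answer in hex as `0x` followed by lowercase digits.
0xc598

[18] e8 ff ff 70 → 0x70ffffe8
  top 8b → 0x70 → bnz [J]
  imm@[23:0]=0xffffe8 (s24→-24) ⇒ #-24
  target = base 0xc594 + off 0x18 + 4 + imm -24 = 0xc598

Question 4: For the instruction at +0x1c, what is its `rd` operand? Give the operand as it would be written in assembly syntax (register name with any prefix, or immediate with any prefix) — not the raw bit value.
off 0x1c: read f9 c5 66 b9 as little → 0xb966c5f9
  top 8b → 0xb9 → andi [RI]
  rd@[23:20]=0x6 ⇒ bp
  imm@[19:0]=0x6c5f9 ⇒ #443897

bp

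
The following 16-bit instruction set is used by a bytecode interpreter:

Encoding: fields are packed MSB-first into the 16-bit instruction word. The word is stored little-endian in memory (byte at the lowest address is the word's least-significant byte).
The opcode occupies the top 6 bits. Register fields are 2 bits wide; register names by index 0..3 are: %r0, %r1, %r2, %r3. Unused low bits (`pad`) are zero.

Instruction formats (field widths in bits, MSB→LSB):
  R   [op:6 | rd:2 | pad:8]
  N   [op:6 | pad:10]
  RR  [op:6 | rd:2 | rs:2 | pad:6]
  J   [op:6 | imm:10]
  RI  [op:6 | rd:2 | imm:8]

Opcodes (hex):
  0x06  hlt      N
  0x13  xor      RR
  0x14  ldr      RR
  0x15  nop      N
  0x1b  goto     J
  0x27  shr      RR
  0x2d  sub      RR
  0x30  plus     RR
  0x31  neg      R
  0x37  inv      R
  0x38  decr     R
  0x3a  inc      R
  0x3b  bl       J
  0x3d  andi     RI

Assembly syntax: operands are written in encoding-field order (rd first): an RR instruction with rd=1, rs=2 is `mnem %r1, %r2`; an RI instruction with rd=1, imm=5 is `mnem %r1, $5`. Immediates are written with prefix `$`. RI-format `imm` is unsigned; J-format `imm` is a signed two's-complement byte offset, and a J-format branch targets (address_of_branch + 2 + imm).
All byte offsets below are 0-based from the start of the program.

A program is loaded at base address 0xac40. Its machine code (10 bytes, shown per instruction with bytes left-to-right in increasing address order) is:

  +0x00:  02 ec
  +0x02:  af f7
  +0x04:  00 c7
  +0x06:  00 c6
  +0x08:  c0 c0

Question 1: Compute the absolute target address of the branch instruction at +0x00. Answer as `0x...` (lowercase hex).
0xac44

off 0x00: read 02 ec as little → 0xec02
  top 6b → 0x3b → bl [J]
  imm: (w>>0)&0x3ff=0x2 → $2
  target = base 0xac40 + off 0x00 + 2 + imm 2 = 0xac44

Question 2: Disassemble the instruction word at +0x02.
[02] af f7 → 0xf7af
  top 6b → 0x3d → andi [RI]
  rd: (w>>8)&0x3=0x3 → %r3
  imm: (w>>0)&0xff=0xaf → $175

andi %r3, $175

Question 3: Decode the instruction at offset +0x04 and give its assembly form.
off 0x04: read 00 c7 as little → 0xc700
  op=0xc700>>10=0x31 ⇒ neg (R)
  rd@[9:8]=0x3 ⇒ %r3

neg %r3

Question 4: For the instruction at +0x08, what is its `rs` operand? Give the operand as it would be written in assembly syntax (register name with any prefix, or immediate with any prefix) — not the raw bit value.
off 0x08: read c0 c0 as little → 0xc0c0
  op=0xc0c0>>10=0x30 ⇒ plus (RR)
  [9:8] rd=0 = %r0
  [7:6] rs=3 = %r3

%r3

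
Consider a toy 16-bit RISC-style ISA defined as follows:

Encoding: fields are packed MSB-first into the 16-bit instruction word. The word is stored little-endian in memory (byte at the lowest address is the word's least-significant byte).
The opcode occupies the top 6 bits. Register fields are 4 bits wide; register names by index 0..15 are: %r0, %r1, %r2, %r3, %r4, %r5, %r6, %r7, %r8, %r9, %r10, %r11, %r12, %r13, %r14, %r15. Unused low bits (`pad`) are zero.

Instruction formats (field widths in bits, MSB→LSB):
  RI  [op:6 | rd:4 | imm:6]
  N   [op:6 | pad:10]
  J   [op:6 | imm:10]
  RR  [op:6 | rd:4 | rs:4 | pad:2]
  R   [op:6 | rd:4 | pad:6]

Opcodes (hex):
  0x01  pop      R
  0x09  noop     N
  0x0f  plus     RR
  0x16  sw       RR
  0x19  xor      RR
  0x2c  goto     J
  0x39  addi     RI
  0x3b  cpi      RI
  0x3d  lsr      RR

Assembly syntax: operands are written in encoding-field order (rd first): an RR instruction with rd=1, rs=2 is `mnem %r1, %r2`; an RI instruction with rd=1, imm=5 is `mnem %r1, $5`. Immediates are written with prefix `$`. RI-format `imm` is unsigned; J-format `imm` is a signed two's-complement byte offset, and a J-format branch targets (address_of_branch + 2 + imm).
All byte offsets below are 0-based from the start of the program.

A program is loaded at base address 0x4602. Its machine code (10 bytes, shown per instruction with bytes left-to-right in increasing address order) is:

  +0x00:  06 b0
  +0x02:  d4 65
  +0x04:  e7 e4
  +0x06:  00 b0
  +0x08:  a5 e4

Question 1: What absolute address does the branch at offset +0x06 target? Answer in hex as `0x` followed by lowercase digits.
[06] 00 b0 → 0xb000
  opcode bits[15:10]=0x2c: goto/J
  [9:0] imm=0 = $0
  target = base 0x4602 + off 0x06 + 2 + imm 0 = 0x460a

0x460a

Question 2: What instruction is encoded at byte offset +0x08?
addi %r2, $37

off 0x08: read a5 e4 as little → 0xe4a5
  opcode bits[15:10]=0x39: addi/RI
  rd: (w>>6)&0xf=0x2 → %r2
  imm: (w>>0)&0x3f=0x25 → $37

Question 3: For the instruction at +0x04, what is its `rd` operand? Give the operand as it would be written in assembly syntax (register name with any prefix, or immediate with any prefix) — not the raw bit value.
%r3

[04] e7 e4 → 0xe4e7
  top 6b → 0x39 → addi [RI]
  [9:6] rd=3 = %r3
  [5:0] imm=39 = $39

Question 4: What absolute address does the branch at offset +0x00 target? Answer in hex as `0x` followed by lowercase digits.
+0x00: 06 b0 ⇒ word 0xb006 (little)
  top 6b → 0x2c → goto [J]
  imm: (w>>0)&0x3ff=0x6 → $6
  target = base 0x4602 + off 0x00 + 2 + imm 6 = 0x460a

0x460a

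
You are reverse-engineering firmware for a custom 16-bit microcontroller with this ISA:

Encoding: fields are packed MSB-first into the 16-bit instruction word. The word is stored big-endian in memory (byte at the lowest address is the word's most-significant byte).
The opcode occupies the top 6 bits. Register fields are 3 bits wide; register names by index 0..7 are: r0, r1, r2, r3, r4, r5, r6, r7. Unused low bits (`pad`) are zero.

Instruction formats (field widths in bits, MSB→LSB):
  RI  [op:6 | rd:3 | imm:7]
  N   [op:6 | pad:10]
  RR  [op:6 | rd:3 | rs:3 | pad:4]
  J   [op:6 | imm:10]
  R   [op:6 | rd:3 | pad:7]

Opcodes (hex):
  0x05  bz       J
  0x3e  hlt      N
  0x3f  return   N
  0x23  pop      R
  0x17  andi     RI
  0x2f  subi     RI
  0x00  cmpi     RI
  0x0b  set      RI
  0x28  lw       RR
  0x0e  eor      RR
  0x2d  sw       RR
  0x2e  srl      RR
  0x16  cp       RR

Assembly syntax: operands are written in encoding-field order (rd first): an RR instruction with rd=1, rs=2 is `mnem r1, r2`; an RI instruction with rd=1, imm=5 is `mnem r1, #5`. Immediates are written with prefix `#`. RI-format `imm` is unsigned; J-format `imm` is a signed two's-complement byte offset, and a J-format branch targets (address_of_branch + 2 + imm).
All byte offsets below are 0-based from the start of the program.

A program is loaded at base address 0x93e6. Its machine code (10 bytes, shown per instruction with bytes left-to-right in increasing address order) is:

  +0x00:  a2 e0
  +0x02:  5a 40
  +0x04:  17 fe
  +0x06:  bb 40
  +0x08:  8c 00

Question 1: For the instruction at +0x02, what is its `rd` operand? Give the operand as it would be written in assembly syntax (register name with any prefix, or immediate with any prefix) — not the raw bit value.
@+02  big-endian(5a 40) = 0x5a40
  top 6b → 0x16 → cp [RR]
  rd@[9:7]=0x4 ⇒ r4
  rs@[6:4]=0x4 ⇒ r4

r4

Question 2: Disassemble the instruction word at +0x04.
bz #-2

off 0x04: read 17 fe as big → 0x17fe
  opcode bits[15:10]=0x5: bz/J
  imm@[9:0]=0x3fe (s10→-2) ⇒ #-2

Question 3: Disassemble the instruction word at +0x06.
+0x06: bb 40 ⇒ word 0xbb40 (big)
  op=0xbb40>>10=0x2e ⇒ srl (RR)
  rd@[9:7]=0x6 ⇒ r6
  rs@[6:4]=0x4 ⇒ r4

srl r6, r4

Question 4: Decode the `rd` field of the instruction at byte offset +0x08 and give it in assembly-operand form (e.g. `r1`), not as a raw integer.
r0

[08] 8c 00 → 0x8c00
  op=0x8c00>>10=0x23 ⇒ pop (R)
  rd: (w>>7)&0x7=0x0 → r0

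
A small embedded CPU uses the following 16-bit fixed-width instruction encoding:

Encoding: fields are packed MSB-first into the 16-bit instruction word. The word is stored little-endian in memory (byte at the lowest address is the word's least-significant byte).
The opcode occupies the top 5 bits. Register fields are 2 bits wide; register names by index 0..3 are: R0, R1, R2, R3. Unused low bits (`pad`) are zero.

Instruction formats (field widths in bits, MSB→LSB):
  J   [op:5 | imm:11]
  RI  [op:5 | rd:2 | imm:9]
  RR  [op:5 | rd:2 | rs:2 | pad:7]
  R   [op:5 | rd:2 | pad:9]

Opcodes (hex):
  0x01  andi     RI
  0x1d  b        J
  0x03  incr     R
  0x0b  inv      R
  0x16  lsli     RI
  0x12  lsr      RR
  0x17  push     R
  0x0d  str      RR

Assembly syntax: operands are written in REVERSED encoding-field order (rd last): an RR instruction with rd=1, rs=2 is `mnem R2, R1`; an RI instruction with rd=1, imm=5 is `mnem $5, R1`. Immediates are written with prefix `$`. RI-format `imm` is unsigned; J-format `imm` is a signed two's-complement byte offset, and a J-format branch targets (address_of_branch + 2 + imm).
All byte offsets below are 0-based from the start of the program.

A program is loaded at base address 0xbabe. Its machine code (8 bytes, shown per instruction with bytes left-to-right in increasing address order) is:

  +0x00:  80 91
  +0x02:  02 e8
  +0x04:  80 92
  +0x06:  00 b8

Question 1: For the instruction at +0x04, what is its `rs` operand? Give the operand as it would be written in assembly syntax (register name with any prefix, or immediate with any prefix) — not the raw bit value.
off 0x04: read 80 92 as little → 0x9280
  op=0x9280>>11=0x12 ⇒ lsr (RR)
  rd@[10:9]=0x1 ⇒ R1
  rs@[8:7]=0x1 ⇒ R1

R1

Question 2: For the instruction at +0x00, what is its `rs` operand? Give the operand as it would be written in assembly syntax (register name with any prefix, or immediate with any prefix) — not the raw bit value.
R3

off 0x00: read 80 91 as little → 0x9180
  top 5b → 0x12 → lsr [RR]
  rd: (w>>9)&0x3=0x0 → R0
  rs: (w>>7)&0x3=0x3 → R3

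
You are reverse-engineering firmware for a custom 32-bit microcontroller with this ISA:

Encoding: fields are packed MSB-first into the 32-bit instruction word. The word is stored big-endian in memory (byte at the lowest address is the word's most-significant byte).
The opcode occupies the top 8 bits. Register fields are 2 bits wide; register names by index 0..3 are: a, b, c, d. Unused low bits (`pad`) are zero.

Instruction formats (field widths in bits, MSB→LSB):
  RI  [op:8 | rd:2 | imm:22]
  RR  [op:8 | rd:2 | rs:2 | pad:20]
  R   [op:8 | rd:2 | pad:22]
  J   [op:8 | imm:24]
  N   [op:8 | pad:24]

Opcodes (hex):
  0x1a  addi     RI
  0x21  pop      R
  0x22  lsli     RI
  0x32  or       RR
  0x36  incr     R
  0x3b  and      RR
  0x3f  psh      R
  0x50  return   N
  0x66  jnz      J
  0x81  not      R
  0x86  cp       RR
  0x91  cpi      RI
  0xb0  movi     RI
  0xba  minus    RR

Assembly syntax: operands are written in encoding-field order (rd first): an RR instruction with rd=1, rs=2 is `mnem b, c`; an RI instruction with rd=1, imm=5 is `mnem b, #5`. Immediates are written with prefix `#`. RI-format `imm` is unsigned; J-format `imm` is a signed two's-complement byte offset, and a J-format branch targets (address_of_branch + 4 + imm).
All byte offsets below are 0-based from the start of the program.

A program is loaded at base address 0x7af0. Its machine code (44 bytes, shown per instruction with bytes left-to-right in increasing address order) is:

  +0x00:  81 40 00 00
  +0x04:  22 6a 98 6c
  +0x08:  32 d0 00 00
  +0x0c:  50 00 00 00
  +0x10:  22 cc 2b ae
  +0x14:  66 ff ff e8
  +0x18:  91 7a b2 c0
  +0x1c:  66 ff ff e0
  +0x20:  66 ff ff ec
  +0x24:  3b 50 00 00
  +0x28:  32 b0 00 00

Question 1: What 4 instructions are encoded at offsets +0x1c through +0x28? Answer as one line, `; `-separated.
jnz #-32; jnz #-20; and b, b; or c, d

@+1c  big-endian(66 ff ff e0) = 0x66ffffe0
  opcode bits[31:24]=0x66: jnz/J
  imm: (w>>0)&0xffffff=0xffffe0 (s24→-32) → #-32
@+20  big-endian(66 ff ff ec) = 0x66ffffec
  opcode bits[31:24]=0x66: jnz/J
  imm: (w>>0)&0xffffff=0xffffec (s24→-20) → #-20
@+24  big-endian(3b 50 00 00) = 0x3b500000
  opcode bits[31:24]=0x3b: and/RR
  rd: (w>>22)&0x3=0x1 → b
  rs: (w>>20)&0x3=0x1 → b
@+28  big-endian(32 b0 00 00) = 0x32b00000
  opcode bits[31:24]=0x32: or/RR
  rd: (w>>22)&0x3=0x2 → c
  rs: (w>>20)&0x3=0x3 → d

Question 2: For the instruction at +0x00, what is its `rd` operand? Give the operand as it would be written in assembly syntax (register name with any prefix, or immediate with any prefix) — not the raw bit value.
+0x00: 81 40 00 00 ⇒ word 0x81400000 (big)
  op=0x81400000>>24=0x81 ⇒ not (R)
  rd@[23:22]=0x1 ⇒ b

b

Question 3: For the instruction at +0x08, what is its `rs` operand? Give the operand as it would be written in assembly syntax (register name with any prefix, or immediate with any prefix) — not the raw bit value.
b

[08] 32 d0 00 00 → 0x32d00000
  top 8b → 0x32 → or [RR]
  rd: (w>>22)&0x3=0x3 → d
  rs: (w>>20)&0x3=0x1 → b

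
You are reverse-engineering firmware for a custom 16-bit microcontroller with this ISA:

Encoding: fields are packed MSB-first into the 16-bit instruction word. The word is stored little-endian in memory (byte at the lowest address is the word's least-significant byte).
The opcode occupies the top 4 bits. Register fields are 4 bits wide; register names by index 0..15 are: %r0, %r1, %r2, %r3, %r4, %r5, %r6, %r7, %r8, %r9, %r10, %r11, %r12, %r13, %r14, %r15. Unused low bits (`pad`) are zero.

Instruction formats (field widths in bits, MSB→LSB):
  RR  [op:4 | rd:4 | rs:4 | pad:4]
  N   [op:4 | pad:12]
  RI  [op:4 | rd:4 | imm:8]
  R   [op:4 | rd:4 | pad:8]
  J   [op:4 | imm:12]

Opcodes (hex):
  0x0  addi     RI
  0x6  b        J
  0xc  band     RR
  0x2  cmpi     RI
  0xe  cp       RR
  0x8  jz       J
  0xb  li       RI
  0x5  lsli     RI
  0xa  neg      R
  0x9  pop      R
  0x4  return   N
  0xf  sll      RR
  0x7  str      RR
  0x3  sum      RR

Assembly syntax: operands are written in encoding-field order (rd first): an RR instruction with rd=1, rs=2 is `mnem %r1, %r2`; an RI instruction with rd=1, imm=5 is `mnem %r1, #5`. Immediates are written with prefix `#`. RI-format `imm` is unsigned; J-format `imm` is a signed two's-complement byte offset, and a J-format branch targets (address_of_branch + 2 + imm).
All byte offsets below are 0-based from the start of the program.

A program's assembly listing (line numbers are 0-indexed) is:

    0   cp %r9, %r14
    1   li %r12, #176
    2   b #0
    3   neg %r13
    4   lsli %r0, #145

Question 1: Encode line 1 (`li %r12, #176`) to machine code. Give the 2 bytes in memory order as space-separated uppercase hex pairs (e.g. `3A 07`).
B0 BC

line 1 (li): pack op=0xb:4|rd=12:4|imm=176:8 = 0xbcb0; little→ b0 bc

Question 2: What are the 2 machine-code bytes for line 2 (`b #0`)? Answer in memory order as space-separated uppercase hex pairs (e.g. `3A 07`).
L2: b op=0x6:4|imm=0:12 ⇒ 0x6000 ⇒ little 00 60

00 60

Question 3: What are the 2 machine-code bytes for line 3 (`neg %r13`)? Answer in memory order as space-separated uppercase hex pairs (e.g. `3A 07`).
3. neg fields op=0xa:4|rd=13:4|pad=0:8 → word ad00h → 00 ad

00 AD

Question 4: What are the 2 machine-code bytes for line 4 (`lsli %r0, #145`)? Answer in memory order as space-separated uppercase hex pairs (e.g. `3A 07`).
L4: lsli op=0x5:4|rd=0:4|imm=145:8 ⇒ 0x5091 ⇒ little 91 50

91 50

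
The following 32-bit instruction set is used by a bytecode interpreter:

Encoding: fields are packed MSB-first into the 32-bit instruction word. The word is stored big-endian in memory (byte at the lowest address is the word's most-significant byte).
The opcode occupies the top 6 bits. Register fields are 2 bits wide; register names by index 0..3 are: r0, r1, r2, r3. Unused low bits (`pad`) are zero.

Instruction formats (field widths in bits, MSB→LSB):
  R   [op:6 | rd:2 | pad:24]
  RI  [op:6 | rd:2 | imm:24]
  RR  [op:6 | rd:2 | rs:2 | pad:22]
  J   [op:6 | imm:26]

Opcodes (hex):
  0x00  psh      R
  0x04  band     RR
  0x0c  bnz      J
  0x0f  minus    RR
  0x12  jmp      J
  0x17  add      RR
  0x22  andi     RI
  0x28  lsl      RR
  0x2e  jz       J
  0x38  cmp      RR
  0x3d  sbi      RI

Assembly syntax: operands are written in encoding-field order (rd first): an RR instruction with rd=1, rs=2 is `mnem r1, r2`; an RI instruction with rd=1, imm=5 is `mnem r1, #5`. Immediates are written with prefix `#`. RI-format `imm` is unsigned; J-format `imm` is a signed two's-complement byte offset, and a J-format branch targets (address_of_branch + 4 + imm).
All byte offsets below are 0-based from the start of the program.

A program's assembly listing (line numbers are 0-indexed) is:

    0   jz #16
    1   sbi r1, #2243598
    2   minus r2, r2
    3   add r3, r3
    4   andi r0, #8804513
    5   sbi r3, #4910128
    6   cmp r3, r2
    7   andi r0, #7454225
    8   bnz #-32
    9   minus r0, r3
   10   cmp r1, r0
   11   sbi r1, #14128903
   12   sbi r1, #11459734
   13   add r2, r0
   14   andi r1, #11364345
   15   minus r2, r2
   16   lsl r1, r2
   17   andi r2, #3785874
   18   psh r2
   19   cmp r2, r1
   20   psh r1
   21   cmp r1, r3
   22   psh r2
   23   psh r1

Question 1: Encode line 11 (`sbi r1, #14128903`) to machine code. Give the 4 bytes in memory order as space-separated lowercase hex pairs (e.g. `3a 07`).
11. sbi fields op=0x3d:6|rd=1:2|imm=14128903:24 → word f5d79707h → f5 d7 97 07

f5 d7 97 07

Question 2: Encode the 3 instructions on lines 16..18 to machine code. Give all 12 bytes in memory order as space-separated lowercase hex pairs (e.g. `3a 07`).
L16: lsl op=0x28:6|rd=1:2|rs=2:2|pad=0:22 ⇒ 0xa1800000 ⇒ big a1 80 00 00
L17: andi op=0x22:6|rd=2:2|imm=3785874:24 ⇒ 0x8a39c492 ⇒ big 8a 39 c4 92
L18: psh op=0x0:6|rd=2:2|pad=0:24 ⇒ 0x02000000 ⇒ big 02 00 00 00

a1 80 00 00 8a 39 c4 92 02 00 00 00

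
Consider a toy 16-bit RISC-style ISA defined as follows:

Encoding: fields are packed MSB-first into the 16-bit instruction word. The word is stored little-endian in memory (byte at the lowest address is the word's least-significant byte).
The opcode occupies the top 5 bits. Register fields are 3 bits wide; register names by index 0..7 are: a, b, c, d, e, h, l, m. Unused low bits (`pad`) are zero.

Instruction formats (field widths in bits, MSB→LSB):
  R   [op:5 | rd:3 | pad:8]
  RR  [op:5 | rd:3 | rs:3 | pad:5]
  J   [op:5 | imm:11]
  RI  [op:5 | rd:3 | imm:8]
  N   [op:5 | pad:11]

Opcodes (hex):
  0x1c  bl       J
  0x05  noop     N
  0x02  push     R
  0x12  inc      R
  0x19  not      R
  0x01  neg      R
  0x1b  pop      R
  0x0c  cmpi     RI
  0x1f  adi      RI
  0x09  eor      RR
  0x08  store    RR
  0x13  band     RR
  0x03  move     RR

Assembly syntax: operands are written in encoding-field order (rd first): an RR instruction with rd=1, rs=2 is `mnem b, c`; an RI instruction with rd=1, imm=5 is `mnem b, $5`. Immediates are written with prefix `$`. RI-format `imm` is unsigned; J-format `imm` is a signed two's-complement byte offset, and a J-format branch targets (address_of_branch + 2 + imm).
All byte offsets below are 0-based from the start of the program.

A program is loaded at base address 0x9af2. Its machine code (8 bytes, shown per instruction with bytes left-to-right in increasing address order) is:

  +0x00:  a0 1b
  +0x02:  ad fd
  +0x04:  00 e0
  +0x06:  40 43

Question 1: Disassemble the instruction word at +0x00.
move d, h

+0x00: a0 1b ⇒ word 0x1ba0 (little)
  top 5b → 0x3 → move [RR]
  rd: (w>>8)&0x7=0x3 → d
  rs: (w>>5)&0x7=0x5 → h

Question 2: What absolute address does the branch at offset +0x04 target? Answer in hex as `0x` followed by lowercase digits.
0x9af8

off 0x04: read 00 e0 as little → 0xe000
  op=0xe000>>11=0x1c ⇒ bl (J)
  imm: (w>>0)&0x7ff=0x0 → $0
  target = base 0x9af2 + off 0x04 + 2 + imm 0 = 0x9af8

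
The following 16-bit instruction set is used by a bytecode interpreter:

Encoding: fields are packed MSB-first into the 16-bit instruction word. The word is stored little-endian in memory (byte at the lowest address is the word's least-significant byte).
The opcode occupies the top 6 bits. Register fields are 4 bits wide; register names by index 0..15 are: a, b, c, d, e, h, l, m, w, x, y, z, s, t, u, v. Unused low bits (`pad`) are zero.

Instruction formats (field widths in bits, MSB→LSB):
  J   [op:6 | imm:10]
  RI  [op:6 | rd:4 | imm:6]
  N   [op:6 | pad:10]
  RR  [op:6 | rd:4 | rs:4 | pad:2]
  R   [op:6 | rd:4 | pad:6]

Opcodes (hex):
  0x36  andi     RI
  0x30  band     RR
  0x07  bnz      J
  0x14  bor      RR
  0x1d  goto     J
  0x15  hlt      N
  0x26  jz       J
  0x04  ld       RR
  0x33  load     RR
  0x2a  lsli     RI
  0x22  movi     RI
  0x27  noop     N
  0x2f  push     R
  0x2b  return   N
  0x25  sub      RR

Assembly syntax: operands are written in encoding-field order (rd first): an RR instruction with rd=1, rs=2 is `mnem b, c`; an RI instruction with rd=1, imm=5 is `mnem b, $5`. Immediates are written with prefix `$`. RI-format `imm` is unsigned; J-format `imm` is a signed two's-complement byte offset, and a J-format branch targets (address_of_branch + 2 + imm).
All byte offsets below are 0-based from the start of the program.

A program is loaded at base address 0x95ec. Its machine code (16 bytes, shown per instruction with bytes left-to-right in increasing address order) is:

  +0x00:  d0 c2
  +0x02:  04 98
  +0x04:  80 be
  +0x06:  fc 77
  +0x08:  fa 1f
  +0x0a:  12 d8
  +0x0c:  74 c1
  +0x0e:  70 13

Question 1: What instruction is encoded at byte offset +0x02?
jz $4

off 0x02: read 04 98 as little → 0x9804
  op=0x9804>>10=0x26 ⇒ jz (J)
  imm: (w>>0)&0x3ff=0x4 → $4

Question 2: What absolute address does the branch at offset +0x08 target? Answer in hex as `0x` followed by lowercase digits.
@+08  little-endian(fa 1f) = 0x1ffa
  opcode bits[15:10]=0x7: bnz/J
  imm: (w>>0)&0x3ff=0x3fa (s10→-6) → $-6
  target = base 0x95ec + off 0x08 + 2 + imm -6 = 0x95f0

0x95f0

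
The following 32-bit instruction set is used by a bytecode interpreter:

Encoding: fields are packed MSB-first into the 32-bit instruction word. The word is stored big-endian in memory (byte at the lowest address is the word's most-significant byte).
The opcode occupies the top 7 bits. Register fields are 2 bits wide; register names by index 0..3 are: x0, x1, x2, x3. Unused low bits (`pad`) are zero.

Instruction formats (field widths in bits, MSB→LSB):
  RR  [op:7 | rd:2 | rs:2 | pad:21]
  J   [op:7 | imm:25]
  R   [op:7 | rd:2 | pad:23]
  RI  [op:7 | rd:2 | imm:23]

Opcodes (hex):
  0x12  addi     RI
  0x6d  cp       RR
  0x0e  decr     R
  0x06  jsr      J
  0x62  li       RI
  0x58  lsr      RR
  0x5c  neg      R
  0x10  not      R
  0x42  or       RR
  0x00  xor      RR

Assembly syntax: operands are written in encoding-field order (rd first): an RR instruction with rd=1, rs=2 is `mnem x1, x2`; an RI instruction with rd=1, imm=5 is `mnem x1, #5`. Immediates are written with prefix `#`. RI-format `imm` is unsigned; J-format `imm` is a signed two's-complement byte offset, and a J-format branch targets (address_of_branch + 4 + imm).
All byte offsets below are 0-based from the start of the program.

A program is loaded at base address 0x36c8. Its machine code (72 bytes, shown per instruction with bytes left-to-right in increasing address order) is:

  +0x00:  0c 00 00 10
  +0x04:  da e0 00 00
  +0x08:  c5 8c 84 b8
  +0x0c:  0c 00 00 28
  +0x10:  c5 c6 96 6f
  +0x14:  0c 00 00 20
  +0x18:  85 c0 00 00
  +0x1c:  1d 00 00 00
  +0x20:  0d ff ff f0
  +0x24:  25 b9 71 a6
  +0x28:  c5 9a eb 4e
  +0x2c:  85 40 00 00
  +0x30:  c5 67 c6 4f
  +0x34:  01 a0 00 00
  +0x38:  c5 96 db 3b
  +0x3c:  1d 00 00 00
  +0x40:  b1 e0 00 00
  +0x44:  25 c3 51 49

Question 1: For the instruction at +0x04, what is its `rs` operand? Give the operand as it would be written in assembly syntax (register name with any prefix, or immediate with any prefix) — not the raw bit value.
+0x04: da e0 00 00 ⇒ word 0xdae00000 (big)
  op=0xdae00000>>25=0x6d ⇒ cp (RR)
  rd@[24:23]=0x1 ⇒ x1
  rs@[22:21]=0x3 ⇒ x3

x3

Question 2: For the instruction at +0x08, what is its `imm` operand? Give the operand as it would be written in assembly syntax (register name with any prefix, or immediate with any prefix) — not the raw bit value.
#820408

[08] c5 8c 84 b8 → 0xc58c84b8
  op=0xc58c84b8>>25=0x62 ⇒ li (RI)
  rd@[24:23]=0x3 ⇒ x3
  imm@[22:0]=0xc84b8 ⇒ #820408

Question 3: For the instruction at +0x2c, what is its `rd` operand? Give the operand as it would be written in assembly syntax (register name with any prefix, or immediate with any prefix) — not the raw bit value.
off 0x2c: read 85 40 00 00 as big → 0x85400000
  opcode bits[31:25]=0x42: or/RR
  [24:23] rd=2 = x2
  [22:21] rs=2 = x2

x2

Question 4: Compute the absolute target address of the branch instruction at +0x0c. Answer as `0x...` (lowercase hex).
+0x0c: 0c 00 00 28 ⇒ word 0x0c000028 (big)
  opcode bits[31:25]=0x6: jsr/J
  imm@[24:0]=0x28 ⇒ #40
  target = base 0x36c8 + off 0x0c + 4 + imm 40 = 0x3700

0x3700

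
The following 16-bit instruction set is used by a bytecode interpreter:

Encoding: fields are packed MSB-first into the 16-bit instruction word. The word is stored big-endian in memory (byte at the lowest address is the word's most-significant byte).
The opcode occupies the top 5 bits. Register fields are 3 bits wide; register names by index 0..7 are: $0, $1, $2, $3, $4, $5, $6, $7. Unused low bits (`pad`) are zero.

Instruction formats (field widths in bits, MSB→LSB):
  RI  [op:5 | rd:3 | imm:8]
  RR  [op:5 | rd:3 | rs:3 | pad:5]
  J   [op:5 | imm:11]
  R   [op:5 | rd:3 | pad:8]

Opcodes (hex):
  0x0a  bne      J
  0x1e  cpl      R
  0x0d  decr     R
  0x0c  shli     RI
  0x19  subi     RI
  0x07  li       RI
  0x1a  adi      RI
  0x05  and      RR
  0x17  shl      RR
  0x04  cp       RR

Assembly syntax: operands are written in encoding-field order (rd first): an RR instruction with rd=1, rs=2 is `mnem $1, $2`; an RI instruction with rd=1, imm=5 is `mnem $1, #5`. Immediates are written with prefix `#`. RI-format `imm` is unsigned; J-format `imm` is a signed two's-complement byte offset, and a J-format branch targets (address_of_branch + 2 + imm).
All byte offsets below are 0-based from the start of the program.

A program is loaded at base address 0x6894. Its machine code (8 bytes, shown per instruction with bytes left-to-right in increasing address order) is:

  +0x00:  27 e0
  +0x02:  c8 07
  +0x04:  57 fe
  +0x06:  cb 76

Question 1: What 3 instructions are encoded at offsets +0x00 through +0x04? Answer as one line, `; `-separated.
+0x00: 27 e0 ⇒ word 0x27e0 (big)
  opcode bits[15:11]=0x4: cp/RR
  [10:8] rd=7 = $7
  [7:5] rs=7 = $7
+0x02: c8 07 ⇒ word 0xc807 (big)
  opcode bits[15:11]=0x19: subi/RI
  [10:8] rd=0 = $0
  [7:0] imm=7 = #7
+0x04: 57 fe ⇒ word 0x57fe (big)
  opcode bits[15:11]=0xa: bne/J
  [10:0] imm=2046 (s11→-2) = #-2

cp $7, $7; subi $0, #7; bne #-2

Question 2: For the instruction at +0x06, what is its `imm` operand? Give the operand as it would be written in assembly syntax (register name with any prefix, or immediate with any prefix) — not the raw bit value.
#118

off 0x06: read cb 76 as big → 0xcb76
  top 5b → 0x19 → subi [RI]
  rd: (w>>8)&0x7=0x3 → $3
  imm: (w>>0)&0xff=0x76 → #118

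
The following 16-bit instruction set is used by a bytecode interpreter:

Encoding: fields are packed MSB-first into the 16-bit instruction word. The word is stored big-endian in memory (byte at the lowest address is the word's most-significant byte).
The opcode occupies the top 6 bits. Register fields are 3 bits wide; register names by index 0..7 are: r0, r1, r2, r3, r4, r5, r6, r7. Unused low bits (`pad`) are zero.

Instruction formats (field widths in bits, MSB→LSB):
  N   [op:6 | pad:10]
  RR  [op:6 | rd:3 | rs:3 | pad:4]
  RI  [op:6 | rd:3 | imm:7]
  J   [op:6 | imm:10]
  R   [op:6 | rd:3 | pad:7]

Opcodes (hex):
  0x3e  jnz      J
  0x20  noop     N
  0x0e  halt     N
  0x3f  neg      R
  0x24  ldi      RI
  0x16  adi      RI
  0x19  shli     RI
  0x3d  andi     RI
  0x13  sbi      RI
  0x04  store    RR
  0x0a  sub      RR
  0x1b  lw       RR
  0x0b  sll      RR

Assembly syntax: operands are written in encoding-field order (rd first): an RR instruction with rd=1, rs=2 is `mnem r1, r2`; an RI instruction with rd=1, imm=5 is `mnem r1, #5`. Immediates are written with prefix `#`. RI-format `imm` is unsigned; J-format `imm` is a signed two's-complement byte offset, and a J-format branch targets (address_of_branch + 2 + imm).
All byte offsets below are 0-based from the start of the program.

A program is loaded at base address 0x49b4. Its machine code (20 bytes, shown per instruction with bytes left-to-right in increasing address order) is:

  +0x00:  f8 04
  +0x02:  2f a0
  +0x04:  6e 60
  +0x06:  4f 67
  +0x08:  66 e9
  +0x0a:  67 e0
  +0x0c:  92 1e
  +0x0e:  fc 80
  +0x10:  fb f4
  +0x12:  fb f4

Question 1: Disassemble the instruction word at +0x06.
sbi r6, #103

+0x06: 4f 67 ⇒ word 0x4f67 (big)
  op=0x4f67>>10=0x13 ⇒ sbi (RI)
  rd: (w>>7)&0x7=0x6 → r6
  imm: (w>>0)&0x7f=0x67 → #103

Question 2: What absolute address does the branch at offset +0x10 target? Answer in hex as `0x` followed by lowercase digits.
+0x10: fb f4 ⇒ word 0xfbf4 (big)
  opcode bits[15:10]=0x3e: jnz/J
  imm@[9:0]=0x3f4 (s10→-12) ⇒ #-12
  target = base 0x49b4 + off 0x10 + 2 + imm -12 = 0x49ba

0x49ba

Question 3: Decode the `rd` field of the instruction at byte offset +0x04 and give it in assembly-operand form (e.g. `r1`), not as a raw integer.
r4

+0x04: 6e 60 ⇒ word 0x6e60 (big)
  opcode bits[15:10]=0x1b: lw/RR
  rd: (w>>7)&0x7=0x4 → r4
  rs: (w>>4)&0x7=0x6 → r6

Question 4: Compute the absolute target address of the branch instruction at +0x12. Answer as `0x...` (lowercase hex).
0x49bc

off 0x12: read fb f4 as big → 0xfbf4
  top 6b → 0x3e → jnz [J]
  [9:0] imm=1012 (s10→-12) = #-12
  target = base 0x49b4 + off 0x12 + 2 + imm -12 = 0x49bc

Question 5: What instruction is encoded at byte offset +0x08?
shli r5, #105

[08] 66 e9 → 0x66e9
  opcode bits[15:10]=0x19: shli/RI
  [9:7] rd=5 = r5
  [6:0] imm=105 = #105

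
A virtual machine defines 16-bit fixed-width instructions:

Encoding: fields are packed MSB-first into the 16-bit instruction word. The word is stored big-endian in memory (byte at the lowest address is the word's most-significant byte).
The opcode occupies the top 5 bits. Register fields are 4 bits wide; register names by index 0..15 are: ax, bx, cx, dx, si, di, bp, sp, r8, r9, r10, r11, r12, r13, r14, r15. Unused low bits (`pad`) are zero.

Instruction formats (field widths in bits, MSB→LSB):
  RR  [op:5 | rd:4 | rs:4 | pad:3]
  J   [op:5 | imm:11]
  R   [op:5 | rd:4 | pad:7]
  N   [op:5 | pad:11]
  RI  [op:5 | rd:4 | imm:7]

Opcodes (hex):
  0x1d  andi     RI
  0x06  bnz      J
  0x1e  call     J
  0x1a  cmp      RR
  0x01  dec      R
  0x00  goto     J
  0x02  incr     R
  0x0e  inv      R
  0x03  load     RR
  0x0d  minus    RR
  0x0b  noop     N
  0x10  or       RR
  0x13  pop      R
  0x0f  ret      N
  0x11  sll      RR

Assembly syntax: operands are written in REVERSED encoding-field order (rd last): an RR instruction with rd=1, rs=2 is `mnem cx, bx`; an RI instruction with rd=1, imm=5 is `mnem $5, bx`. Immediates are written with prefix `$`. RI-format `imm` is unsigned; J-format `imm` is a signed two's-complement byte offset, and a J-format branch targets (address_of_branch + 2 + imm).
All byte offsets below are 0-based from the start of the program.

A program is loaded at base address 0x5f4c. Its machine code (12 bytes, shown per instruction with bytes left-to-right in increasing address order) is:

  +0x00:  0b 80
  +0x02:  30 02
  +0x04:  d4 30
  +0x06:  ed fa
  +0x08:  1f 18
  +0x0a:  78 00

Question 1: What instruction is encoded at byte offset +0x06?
andi $122, r11

off 0x06: read ed fa as big → 0xedfa
  opcode bits[15:11]=0x1d: andi/RI
  rd@[10:7]=0xb ⇒ r11
  imm@[6:0]=0x7a ⇒ $122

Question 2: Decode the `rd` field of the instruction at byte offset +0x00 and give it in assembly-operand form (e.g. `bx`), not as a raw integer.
[00] 0b 80 → 0x0b80
  opcode bits[15:11]=0x1: dec/R
  rd: (w>>7)&0xf=0x7 → sp

sp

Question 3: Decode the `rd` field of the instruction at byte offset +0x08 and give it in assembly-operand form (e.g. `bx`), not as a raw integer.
r14

[08] 1f 18 → 0x1f18
  top 5b → 0x3 → load [RR]
  rd: (w>>7)&0xf=0xe → r14
  rs: (w>>3)&0xf=0x3 → dx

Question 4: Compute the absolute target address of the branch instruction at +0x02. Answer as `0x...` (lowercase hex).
off 0x02: read 30 02 as big → 0x3002
  op=0x3002>>11=0x6 ⇒ bnz (J)
  imm@[10:0]=0x2 ⇒ $2
  target = base 0x5f4c + off 0x02 + 2 + imm 2 = 0x5f52

0x5f52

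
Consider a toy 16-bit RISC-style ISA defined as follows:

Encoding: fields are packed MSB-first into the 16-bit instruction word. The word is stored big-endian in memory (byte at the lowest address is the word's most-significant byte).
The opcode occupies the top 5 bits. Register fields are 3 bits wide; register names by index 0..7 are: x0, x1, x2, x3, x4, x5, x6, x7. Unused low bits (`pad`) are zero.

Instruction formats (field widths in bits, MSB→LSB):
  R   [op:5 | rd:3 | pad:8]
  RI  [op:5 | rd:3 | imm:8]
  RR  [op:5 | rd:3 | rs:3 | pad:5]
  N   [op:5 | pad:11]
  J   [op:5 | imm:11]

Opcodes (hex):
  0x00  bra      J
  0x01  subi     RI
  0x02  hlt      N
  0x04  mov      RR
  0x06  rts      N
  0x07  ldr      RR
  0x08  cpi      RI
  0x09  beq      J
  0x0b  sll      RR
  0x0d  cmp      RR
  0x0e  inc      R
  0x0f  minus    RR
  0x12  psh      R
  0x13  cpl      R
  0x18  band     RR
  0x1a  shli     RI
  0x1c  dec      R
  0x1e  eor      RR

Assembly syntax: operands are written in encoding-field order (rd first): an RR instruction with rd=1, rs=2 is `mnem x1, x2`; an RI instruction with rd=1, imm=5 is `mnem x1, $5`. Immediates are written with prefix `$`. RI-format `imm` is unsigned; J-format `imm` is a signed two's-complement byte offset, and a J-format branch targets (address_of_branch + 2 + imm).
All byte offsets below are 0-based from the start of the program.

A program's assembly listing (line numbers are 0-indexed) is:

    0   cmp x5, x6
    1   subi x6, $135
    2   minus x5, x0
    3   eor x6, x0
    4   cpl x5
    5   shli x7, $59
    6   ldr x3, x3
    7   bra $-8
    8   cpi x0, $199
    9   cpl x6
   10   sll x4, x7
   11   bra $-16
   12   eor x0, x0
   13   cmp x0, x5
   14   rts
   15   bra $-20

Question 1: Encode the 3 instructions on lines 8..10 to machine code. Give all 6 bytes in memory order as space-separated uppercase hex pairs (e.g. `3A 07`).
40 C7 9E 00 5C E0

line 8 (cpi): pack op=0x8:5|rd=0:3|imm=199:8 = 0x40c7; big→ 40 c7
line 9 (cpl): pack op=0x13:5|rd=6:3|pad=0:8 = 0x9e00; big→ 9e 00
line 10 (sll): pack op=0xb:5|rd=4:3|rs=7:3|pad=0:5 = 0x5ce0; big→ 5c e0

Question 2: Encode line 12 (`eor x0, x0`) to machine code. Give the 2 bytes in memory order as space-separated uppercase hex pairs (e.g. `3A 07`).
L12: eor op=0x1e:5|rd=0:3|rs=0:3|pad=0:5 ⇒ 0xf000 ⇒ big f0 00

F0 00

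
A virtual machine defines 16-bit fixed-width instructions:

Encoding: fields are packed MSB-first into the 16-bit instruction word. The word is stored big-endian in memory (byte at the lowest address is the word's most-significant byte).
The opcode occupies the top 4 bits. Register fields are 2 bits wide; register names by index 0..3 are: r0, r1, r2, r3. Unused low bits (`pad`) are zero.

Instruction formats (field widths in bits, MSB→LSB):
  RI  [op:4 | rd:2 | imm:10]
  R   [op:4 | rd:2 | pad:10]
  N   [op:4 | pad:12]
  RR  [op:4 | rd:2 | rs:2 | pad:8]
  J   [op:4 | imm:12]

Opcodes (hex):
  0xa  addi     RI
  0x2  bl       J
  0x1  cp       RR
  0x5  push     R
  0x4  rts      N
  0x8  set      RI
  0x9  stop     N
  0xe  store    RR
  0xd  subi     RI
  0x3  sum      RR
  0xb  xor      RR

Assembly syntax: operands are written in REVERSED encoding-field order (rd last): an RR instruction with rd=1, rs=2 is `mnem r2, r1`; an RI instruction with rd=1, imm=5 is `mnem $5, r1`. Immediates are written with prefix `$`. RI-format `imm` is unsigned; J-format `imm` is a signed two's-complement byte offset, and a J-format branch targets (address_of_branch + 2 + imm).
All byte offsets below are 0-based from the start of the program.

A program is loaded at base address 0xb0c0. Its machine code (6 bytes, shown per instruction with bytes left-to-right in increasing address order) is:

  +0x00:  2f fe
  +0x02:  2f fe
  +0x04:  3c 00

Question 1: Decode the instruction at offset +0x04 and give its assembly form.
@+04  big-endian(3c 00) = 0x3c00
  op=0x3c00>>12=0x3 ⇒ sum (RR)
  [11:10] rd=3 = r3
  [9:8] rs=0 = r0

sum r0, r3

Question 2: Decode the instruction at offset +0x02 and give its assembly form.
bl $-2

@+02  big-endian(2f fe) = 0x2ffe
  op=0x2ffe>>12=0x2 ⇒ bl (J)
  [11:0] imm=4094 (s12→-2) = $-2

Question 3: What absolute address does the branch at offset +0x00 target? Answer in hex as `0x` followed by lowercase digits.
@+00  big-endian(2f fe) = 0x2ffe
  opcode bits[15:12]=0x2: bl/J
  imm@[11:0]=0xffe (s12→-2) ⇒ $-2
  target = base 0xb0c0 + off 0x00 + 2 + imm -2 = 0xb0c0

0xb0c0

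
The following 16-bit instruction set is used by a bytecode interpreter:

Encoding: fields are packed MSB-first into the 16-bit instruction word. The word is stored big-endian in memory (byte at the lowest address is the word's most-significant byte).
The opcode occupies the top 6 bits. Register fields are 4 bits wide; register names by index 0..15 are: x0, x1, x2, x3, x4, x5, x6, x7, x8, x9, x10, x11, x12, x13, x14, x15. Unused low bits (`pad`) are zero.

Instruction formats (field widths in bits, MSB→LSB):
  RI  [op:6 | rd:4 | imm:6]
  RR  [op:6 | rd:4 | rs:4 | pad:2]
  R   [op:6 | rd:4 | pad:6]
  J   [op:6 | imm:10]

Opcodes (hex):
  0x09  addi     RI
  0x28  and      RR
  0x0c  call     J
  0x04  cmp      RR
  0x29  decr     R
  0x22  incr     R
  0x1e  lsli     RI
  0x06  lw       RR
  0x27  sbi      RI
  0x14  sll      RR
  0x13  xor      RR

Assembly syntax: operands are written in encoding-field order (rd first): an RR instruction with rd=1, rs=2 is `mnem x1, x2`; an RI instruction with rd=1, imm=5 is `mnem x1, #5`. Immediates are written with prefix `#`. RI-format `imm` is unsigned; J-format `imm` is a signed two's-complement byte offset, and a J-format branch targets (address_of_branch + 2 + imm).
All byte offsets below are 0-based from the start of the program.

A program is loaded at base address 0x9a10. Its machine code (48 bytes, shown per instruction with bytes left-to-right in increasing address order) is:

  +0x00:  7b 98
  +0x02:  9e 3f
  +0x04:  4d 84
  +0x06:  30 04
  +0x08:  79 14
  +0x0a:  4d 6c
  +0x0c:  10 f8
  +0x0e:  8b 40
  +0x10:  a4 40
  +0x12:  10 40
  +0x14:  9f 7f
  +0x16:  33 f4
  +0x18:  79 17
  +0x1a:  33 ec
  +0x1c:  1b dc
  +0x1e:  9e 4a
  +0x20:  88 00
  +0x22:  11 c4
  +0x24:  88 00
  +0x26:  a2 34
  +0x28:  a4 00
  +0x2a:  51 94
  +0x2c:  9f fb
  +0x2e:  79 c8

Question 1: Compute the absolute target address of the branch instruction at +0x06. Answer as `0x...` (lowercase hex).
@+06  big-endian(30 04) = 0x3004
  opcode bits[15:10]=0xc: call/J
  imm: (w>>0)&0x3ff=0x4 → #4
  target = base 0x9a10 + off 0x06 + 2 + imm 4 = 0x9a1c

0x9a1c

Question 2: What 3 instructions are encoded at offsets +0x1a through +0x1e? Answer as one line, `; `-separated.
call #-20; lw x15, x7; sbi x9, #10

@+1a  big-endian(33 ec) = 0x33ec
  top 6b → 0xc → call [J]
  imm: (w>>0)&0x3ff=0x3ec (s10→-20) → #-20
@+1c  big-endian(1b dc) = 0x1bdc
  top 6b → 0x6 → lw [RR]
  rd: (w>>6)&0xf=0xf → x15
  rs: (w>>2)&0xf=0x7 → x7
@+1e  big-endian(9e 4a) = 0x9e4a
  top 6b → 0x27 → sbi [RI]
  rd: (w>>6)&0xf=0x9 → x9
  imm: (w>>0)&0x3f=0xa → #10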